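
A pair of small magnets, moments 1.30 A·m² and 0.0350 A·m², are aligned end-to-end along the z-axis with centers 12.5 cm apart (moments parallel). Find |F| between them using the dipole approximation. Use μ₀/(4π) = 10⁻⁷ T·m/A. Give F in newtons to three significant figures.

F ≈ 1.12×10⁻⁴ N

On-axis B of dipole 1: B = (μ₀/4π)·2m₁/r³. Force on dipole 2: F = m₂·dB/dr.
dB/dr = −(μ₀/4π)·6m₁/r⁴, so |F| = (μ₀/4π)·6m₁m₂/r⁴.
F = 6(10⁻⁷)(1.30)(0.0350)/(0.125)⁴ = 1.118×10⁻⁴ N.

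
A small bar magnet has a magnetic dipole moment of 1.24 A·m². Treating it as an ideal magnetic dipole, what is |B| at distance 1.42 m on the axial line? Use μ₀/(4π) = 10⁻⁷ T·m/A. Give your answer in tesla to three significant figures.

B ≈ 8.66×10⁻⁸ T

On axis B = (μ₀/4π)·2m/r³.
B = 2·(10⁻⁷)·(1.24) / (1.42)³ = 8.661×10⁻⁸ T.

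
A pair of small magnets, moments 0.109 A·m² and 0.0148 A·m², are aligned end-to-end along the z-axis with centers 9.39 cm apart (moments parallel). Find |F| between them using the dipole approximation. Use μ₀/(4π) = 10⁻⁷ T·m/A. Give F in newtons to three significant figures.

On-axis B of dipole 1: B = (μ₀/4π)·2m₁/r³. Force on dipole 2: F = m₂·dB/dr.
dB/dr = −(μ₀/4π)·6m₁/r⁴, so |F| = (μ₀/4π)·6m₁m₂/r⁴.
F = 6(10⁻⁷)(0.109)(0.0148)/(0.0939)⁴ = 1.245×10⁻⁵ N.

F ≈ 1.25×10⁻⁵ N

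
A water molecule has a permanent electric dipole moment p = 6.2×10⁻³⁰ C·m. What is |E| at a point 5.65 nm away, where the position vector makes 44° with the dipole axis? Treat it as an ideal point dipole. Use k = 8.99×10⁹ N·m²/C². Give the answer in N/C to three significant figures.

E ≈ 4.94×10⁵ N/C

At angle θ the dipole field magnitude is E = (kp/r³)·√(1 + 3cos²θ).
kp/r³ = (8.99×10⁹)(6.20×10⁻³⁰) / (5.65×10⁻⁹)³ = 3.090×10⁵ N/C.
√(1 + 3cos²44°) = √(1 + 3·0.5174) = √2.5523 ≈ 1.5976.
E ≈ 3.090×10⁵ × 1.598 = 4.937×10⁵ N/C.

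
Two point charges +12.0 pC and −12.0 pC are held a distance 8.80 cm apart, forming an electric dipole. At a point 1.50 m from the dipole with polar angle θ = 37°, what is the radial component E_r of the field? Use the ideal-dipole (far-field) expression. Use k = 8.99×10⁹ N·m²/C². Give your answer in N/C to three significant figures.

Dipole moment p = qd = (1.20×10⁻¹¹ C)(0.0880 m) = 1.056×10⁻¹² C·m.
For a dipole, E_r = (2kp cosθ)/r³.
kp/r³ = (8.99×10⁹)(1.056×10⁻¹²)/(1.50)³ = 0.002813 N/C.
E_r = 2·0.002813·cos37° = 0.004493 N/C.

E_r ≈ 0.00449 N/C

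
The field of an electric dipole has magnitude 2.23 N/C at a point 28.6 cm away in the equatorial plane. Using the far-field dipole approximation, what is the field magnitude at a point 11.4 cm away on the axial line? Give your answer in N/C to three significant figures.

Dipole fields scale as 1/r³ in the far field.
The axial field is twice the equatorial field at the same r, so the geometry factor is 2/1.
E₂ = E₁ · (2/1) · (r₁/r₂)³ = 2.23 · 2 · (28.6/11.4)³.
(r₁/r₂)³ = (2.509)³ = 15.79.
E₂ ≈ 70.42 N/C.

E ≈ 70.4 N/C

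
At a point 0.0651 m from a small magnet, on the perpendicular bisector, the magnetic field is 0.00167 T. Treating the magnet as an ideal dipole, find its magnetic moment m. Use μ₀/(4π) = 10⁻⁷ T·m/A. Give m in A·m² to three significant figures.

In the equatorial plane B = (μ₀/4π)·m/r³, so m = Br³·4π/(μ₀).
m = (0.00167)·(0.0651)³ / (10⁻⁷) = 4.607 A·m².

m ≈ 4.61 A·m²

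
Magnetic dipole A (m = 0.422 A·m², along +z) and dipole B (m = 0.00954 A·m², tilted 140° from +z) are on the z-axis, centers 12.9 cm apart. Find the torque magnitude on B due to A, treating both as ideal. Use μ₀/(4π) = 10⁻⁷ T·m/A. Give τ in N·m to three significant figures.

τ ≈ 2.41×10⁻⁷ N·m

Dipole B is on the axis of dipole A, so B₁ there is axial: B₁ = (μ₀/4π)·2m₁/r³ along +z.
B₁ = 2(10⁻⁷)(0.422)/(0.129)³ = 3.932×10⁻⁵ T.
τ = m₂ B₁ sinθ.
τ = (0.00954)(3.932×10⁻⁵)·sin140° = 2.411×10⁻⁷ N·m.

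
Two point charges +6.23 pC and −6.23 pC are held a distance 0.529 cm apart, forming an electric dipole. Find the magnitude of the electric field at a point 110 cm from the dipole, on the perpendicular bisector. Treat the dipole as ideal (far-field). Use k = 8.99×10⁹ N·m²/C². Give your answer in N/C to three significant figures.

Dipole moment p = qd = (6.23×10⁻¹² C)(0.00529 m) = 3.296×10⁻¹⁴ C·m.
On the perpendicular bisector E = kp/r³ (half the axial value at the same distance).
E = (8.99×10⁹)(3.296×10⁻¹⁴) / (1.10)³ = 2.226×10⁻⁴ N/C.

E ≈ 2.23×10⁻⁴ N/C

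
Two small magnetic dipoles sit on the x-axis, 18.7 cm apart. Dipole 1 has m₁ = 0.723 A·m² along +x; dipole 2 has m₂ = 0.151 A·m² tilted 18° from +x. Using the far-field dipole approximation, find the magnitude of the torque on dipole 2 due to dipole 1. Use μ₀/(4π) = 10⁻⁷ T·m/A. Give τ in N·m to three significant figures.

Dipole B is on the axis of dipole A, so B₁ there is axial: B₁ = (μ₀/4π)·2m₁/r³ along +x.
B₁ = 2(10⁻⁷)(0.723)/(0.187)³ = 2.211×10⁻⁵ T.
τ = m₂ B₁ sinθ.
τ = (0.151)(2.211×10⁻⁵)·sin18° = 1.032×10⁻⁶ N·m.

τ ≈ 1.03×10⁻⁶ N·m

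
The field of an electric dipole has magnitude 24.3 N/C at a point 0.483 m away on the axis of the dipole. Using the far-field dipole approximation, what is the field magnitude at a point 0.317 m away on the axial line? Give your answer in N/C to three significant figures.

E ≈ 86.0 N/C

Dipole fields scale as 1/r³ in the far field; the geometry is the same at both points.
E₂ = E₁ · (r₁/r₂)³ = 24.3 · (0.483/0.317)³.
(r₁/r₂)³ = (1.524)³ = 3.537.
E₂ ≈ 85.95 N/C.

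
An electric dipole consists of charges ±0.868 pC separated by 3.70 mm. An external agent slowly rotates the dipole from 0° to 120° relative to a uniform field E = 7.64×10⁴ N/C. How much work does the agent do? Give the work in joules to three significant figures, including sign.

Dipole moment p = qd = (8.68×10⁻¹³ C)(0.00370 m) = 3.212×10⁻¹⁵ C·m.
W_ext = ΔU = U(θ₂) − U(θ₁) = −pE cosθ₂ − (−pE cosθ₁) = pE(cosθ₁ − cosθ₂).
W = (3.212×10⁻¹⁵)(7.64×10⁴)·(cos0° − cos120°) = (2.454×10⁻¹⁰)·(+1.5000) = 3.681×10⁻¹⁰ J.

W ≈ 3.68×10⁻¹⁰ J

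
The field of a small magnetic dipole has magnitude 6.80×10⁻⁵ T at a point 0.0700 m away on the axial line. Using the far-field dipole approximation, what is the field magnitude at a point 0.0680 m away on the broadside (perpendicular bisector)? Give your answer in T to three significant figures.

B ≈ 3.71×10⁻⁵ T

Dipole fields scale as 1/r³ in the far field.
The axial field is twice the equatorial field at the same r, so the geometry factor is 1/2.
B₂ = B₁ · (1/2) · (r₁/r₂)³ = 6.80×10⁻⁵ · 0.5 · (0.0700/0.0680)³.
(r₁/r₂)³ = (1.029)³ = 1.091.
B₂ ≈ 3.709×10⁻⁵ T.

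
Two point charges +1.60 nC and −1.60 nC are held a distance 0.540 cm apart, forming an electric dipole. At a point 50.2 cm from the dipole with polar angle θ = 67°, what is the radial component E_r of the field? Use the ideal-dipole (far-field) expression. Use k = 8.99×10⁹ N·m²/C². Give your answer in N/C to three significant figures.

Dipole moment p = qd = (1.60×10⁻⁹ C)(0.00540 m) = 8.64×10⁻¹² C·m.
For a dipole, E_r = (2kp cosθ)/r³.
kp/r³ = (8.99×10⁹)(8.64×10⁻¹²)/(0.502)³ = 0.6140 N/C.
E_r = 2·0.6140·cos67° = 0.4798 N/C.

E_r ≈ 0.480 N/C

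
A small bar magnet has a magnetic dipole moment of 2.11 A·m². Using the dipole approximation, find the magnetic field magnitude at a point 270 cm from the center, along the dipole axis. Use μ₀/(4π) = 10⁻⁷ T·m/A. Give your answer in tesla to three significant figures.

On axis B = (μ₀/4π)·2m/r³.
B = 2·(10⁻⁷)·(2.11) / (2.70)³ = 2.144×10⁻⁸ T.

B ≈ 2.14×10⁻⁸ T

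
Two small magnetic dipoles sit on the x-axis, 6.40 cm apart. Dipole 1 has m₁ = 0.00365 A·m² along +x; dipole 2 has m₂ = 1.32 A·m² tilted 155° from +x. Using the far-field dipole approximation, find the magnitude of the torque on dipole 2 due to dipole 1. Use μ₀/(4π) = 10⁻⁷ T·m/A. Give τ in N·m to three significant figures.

Dipole B is on the axis of dipole A, so B₁ there is axial: B₁ = (μ₀/4π)·2m₁/r³ along +x.
B₁ = 2(10⁻⁷)(0.00365)/(0.0640)³ = 2.785×10⁻⁶ T.
τ = m₂ B₁ sinθ.
τ = (1.32)(2.785×10⁻⁶)·sin155° = 1.553×10⁻⁶ N·m.

τ ≈ 1.55×10⁻⁶ N·m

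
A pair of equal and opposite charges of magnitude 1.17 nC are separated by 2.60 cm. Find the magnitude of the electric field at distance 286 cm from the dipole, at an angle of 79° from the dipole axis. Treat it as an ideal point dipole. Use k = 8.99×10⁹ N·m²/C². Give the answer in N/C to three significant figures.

Dipole moment p = qd = (1.17×10⁻⁹ C)(0.0260 m) = 3.042×10⁻¹¹ C·m.
At angle θ the dipole field magnitude is E = (kp/r³)·√(1 + 3cos²θ).
kp/r³ = (8.99×10⁹)(3.042×10⁻¹¹) / (2.86)³ = 0.01169 N/C.
√(1 + 3cos²79°) = √(1 + 3·0.0364) = √1.1092 ≈ 1.0532.
E ≈ 0.01169 × 1.053 = 0.01231 N/C.

E ≈ 0.0123 N/C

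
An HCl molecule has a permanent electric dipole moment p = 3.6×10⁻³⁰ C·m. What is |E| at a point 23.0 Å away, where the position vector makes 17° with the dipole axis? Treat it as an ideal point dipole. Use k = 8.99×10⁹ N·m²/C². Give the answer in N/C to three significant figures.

At angle θ the dipole field magnitude is E = (kp/r³)·√(1 + 3cos²θ).
kp/r³ = (8.99×10⁹)(3.60×10⁻³⁰) / (2.30×10⁻⁹)³ = 2.660×10⁶ N/C.
√(1 + 3cos²17°) = √(1 + 3·0.9145) = √3.7436 ≈ 1.9348.
E ≈ 2.660×10⁶ × 1.935 = 5.147×10⁶ N/C.

E ≈ 5.15×10⁶ N/C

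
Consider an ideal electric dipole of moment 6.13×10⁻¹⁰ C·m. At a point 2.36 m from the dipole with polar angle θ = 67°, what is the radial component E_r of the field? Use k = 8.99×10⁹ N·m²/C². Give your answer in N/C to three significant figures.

For a dipole, E_r = (2kp cosθ)/r³.
kp/r³ = (8.99×10⁹)(6.13×10⁻¹⁰)/(2.36)³ = 0.4193 N/C.
E_r = 2·0.4193·cos67° = 0.3276 N/C.

E_r ≈ 0.328 N/C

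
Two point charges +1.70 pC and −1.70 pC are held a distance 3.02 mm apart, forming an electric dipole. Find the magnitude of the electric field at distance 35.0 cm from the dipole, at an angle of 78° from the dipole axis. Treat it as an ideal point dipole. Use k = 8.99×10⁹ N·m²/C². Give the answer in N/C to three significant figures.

E ≈ 0.00114 N/C

Dipole moment p = qd = (1.70×10⁻¹² C)(0.00302 m) = 5.134×10⁻¹⁵ C·m.
At angle θ the dipole field magnitude is E = (kp/r³)·√(1 + 3cos²θ).
kp/r³ = (8.99×10⁹)(5.134×10⁻¹⁵) / (0.350)³ = 0.001076 N/C.
√(1 + 3cos²78°) = √(1 + 3·0.0432) = √1.1297 ≈ 1.0629.
E ≈ 0.001076 × 1.063 = 0.001144 N/C.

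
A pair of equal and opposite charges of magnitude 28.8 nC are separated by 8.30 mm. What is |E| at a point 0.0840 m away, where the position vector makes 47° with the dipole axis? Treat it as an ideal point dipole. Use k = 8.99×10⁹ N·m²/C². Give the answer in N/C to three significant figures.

Dipole moment p = qd = (2.88×10⁻⁸ C)(0.00830 m) = 2.39×10⁻¹⁰ C·m.
At angle θ the dipole field magnitude is E = (kp/r³)·√(1 + 3cos²θ).
kp/r³ = (8.99×10⁹)(2.39×10⁻¹⁰) / (0.0840)³ = 3625 N/C.
√(1 + 3cos²47°) = √(1 + 3·0.4651) = √2.3954 ≈ 1.5477.
E ≈ 3625 × 1.548 = 5611 N/C.

E ≈ 5610 N/C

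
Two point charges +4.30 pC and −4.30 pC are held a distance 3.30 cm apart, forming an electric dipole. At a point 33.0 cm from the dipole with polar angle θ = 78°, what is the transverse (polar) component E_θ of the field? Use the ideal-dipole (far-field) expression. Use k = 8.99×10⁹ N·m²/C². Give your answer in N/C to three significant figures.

Dipole moment p = qd = (4.30×10⁻¹² C)(0.0330 m) = 1.419×10⁻¹³ C·m.
For a dipole, E_θ = (kp sinθ)/r³.
kp/r³ = (8.99×10⁹)(1.419×10⁻¹³)/(0.330)³ = 0.03550 N/C.
E_θ = 0.03550·sin78° = 0.03472 N/C.

E_θ ≈ 0.0347 N/C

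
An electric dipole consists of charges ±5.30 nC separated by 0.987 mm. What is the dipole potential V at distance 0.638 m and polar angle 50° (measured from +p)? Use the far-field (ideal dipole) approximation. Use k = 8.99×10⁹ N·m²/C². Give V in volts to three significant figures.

Dipole moment p = qd = (5.30×10⁻⁹ C)(9.87×10⁻⁴ m) = 5.231×10⁻¹² C·m.
The dipole potential is V = kp cosθ / r².
V = (8.99×10⁹)(5.231×10⁻¹²)·cos50° / (0.638)² = 0.07426 V.

V ≈ 0.0743 V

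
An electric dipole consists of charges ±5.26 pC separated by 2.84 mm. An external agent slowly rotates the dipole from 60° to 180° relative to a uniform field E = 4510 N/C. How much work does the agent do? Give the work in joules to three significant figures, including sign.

W ≈ 1.01×10⁻¹⁰ J

Dipole moment p = qd = (5.26×10⁻¹² C)(0.00284 m) = 1.494×10⁻¹⁴ C·m.
W_ext = ΔU = U(θ₂) − U(θ₁) = −pE cosθ₂ − (−pE cosθ₁) = pE(cosθ₁ − cosθ₂).
W = (1.494×10⁻¹⁴)(4510)·(cos60° − cos180°) = (6.738×10⁻¹¹)·(+1.5000) = 1.011×10⁻¹⁰ J.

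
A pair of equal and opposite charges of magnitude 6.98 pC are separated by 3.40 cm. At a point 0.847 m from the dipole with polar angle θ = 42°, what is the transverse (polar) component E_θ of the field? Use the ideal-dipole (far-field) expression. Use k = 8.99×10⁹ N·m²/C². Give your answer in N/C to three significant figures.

Dipole moment p = qd = (6.98×10⁻¹² C)(0.0340 m) = 2.373×10⁻¹³ C·m.
For a dipole, E_θ = (kp sinθ)/r³.
kp/r³ = (8.99×10⁹)(2.373×10⁻¹³)/(0.847)³ = 0.003511 N/C.
E_θ = 0.003511·sin42° = 0.002349 N/C.

E_θ ≈ 0.00235 N/C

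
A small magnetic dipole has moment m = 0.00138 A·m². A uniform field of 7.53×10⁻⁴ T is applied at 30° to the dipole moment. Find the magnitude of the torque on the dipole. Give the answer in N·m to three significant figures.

τ ≈ 5.20×10⁻⁷ N·m

Torque on a magnetic dipole: τ = mB sinθ.
τ = (0.00138)(7.53×10⁻⁴)·sin30° = 5.196×10⁻⁷ N·m.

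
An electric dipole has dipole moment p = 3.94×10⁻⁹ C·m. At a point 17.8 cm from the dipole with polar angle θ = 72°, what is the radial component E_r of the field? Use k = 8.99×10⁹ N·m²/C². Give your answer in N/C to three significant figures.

For a dipole, E_r = (2kp cosθ)/r³.
kp/r³ = (8.99×10⁹)(3.94×10⁻⁹)/(0.178)³ = 6281 N/C.
E_r = 2·6281·cos72° = 3882 N/C.

E_r ≈ 3880 N/C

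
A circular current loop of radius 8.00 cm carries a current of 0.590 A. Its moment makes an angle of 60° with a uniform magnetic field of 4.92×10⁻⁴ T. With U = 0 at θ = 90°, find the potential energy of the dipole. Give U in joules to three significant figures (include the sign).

U ≈ -2.92×10⁻⁶ J

Magnetic moment m = IA = Iπa² = (0.590)·π·(0.0800)² = 0.01186 A·m².
U = −m·B = −mB cosθ.
U = −(0.01186)(4.92×10⁻⁴)·cos60° = -2.918×10⁻⁶ J.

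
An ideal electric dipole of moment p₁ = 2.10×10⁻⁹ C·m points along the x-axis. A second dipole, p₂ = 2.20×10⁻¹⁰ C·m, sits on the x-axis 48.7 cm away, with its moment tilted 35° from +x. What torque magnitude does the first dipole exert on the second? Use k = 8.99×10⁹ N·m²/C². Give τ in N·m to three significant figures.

The second dipole sits on the axis of the first, so the field there is axial: E₁ = 2kp₁/r³ along +x.
E₁ = 2(8.99×10⁹)(2.10×10⁻⁹)/(0.487)³ = 326.9 N/C.
Torque on the second dipole: τ = p₂ E₁ sinθ.
τ = (2.20×10⁻¹⁰)(326.9)·sin35° = 4.125×10⁻⁸ N·m.

τ ≈ 4.13×10⁻⁸ N·m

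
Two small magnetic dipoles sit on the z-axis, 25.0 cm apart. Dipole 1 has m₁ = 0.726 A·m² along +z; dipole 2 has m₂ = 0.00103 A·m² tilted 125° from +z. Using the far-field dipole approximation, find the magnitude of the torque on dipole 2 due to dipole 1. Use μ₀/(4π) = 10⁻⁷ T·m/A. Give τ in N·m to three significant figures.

Dipole B is on the axis of dipole A, so B₁ there is axial: B₁ = (μ₀/4π)·2m₁/r³ along +z.
B₁ = 2(10⁻⁷)(0.726)/(0.250)³ = 9.293×10⁻⁶ T.
τ = m₂ B₁ sinθ.
τ = (0.00103)(9.293×10⁻⁶)·sin125° = 7.841×10⁻⁹ N·m.

τ ≈ 7.84×10⁻⁹ N·m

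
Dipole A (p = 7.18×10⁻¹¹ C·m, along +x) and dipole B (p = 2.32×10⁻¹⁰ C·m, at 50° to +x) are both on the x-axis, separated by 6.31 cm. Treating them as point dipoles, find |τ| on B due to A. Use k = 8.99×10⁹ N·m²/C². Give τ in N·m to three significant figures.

τ ≈ 9.13×10⁻⁷ N·m

The second dipole sits on the axis of the first, so the field there is axial: E₁ = 2kp₁/r³ along +x.
E₁ = 2(8.99×10⁹)(7.18×10⁻¹¹)/(0.0631)³ = 5138 N/C.
Torque on the second dipole: τ = p₂ E₁ sinθ.
τ = (2.32×10⁻¹⁰)(5138)·sin50° = 9.132×10⁻⁷ N·m.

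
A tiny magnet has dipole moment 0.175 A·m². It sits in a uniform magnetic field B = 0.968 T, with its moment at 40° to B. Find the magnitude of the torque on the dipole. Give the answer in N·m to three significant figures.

τ ≈ 0.109 N·m

Torque on a magnetic dipole: τ = mB sinθ.
τ = (0.175)(0.968)·sin40° = 0.1089 N·m.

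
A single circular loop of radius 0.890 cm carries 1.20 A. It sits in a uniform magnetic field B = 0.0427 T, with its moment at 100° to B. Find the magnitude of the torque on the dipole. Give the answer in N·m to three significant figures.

Magnetic moment m = IA = Iπa² = (1.20)·π·(0.00890)² = 2.986×10⁻⁴ A·m².
Torque on a magnetic dipole: τ = mB sinθ.
τ = (2.986×10⁻⁴)(0.0427)·sin100° = 1.256×10⁻⁵ N·m.

τ ≈ 1.26×10⁻⁵ N·m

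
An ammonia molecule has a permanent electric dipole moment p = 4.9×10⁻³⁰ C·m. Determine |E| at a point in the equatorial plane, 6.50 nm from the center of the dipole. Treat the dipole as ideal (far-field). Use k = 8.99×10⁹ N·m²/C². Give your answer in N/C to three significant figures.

E ≈ 1.60×10⁵ N/C

In the equatorial plane E = kp/r³.
E = (8.99×10⁹)(4.90×10⁻³⁰) / (6.50×10⁻⁹)³ = 1.604×10⁵ N/C.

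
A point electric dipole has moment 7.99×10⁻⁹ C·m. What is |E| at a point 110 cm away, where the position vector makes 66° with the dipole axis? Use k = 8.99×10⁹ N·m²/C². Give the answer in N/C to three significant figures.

At angle θ the dipole field magnitude is E = (kp/r³)·√(1 + 3cos²θ).
kp/r³ = (8.99×10⁹)(7.99×10⁻⁹) / (1.10)³ = 53.97 N/C.
√(1 + 3cos²66°) = √(1 + 3·0.1654) = √1.4963 ≈ 1.2232.
E ≈ 53.97 × 1.223 = 66.01 N/C.

E ≈ 66.0 N/C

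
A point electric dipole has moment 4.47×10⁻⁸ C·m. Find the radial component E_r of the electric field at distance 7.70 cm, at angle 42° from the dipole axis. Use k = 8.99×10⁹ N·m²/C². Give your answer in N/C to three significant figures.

E_r ≈ 1.31×10⁶ N/C

For a dipole, E_r = (2kp cosθ)/r³.
kp/r³ = (8.99×10⁹)(4.47×10⁻⁸)/(0.0770)³ = 8.802×10⁵ N/C.
E_r = 2·8.802×10⁵·cos42° = 1.308×10⁶ N/C.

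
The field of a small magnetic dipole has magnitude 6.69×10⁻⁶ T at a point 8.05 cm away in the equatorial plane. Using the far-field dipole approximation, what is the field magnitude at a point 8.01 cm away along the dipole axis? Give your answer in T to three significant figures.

B ≈ 1.36×10⁻⁵ T

Dipole fields scale as 1/r³ in the far field.
The axial field is twice the equatorial field at the same r, so the geometry factor is 2/1.
B₂ = B₁ · (2/1) · (r₁/r₂)³ = 6.69×10⁻⁶ · 2 · (8.05/8.01)³.
(r₁/r₂)³ = (1.005)³ = 1.015.
B₂ ≈ 1.358×10⁻⁵ T.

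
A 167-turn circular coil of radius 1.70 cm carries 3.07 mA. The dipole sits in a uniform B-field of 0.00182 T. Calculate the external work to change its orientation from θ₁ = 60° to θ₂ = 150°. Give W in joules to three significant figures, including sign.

m = NIA = NIπa² = 167·(0.00307)·π·(0.0170)² = 4.655×10⁻⁴ A·m².
W_ext = ΔU = −mB cosθ₂ + mB cosθ₁ = mB(cosθ₁ − cosθ₂).
W = (4.655×10⁻⁴)(0.00182)·(cos60° − cos150°) = (8.472×10⁻⁷)·(+1.3660) = 1.157×10⁻⁶ J.

W ≈ 1.16×10⁻⁶ J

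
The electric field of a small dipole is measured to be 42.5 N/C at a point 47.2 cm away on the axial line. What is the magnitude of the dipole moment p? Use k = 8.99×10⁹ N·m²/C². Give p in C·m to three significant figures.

On axis E = 2kp/r³, so p = Er³/(2k).
p = (42.5)·(0.472)³ / (2·8.99×10⁹) = 2.486×10⁻¹⁰ C·m.

p ≈ 2.49×10⁻¹⁰ C·m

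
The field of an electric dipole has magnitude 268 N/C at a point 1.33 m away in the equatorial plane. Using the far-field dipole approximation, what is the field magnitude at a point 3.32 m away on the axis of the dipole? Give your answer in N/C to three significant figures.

Dipole fields scale as 1/r³ in the far field.
The axial field is twice the equatorial field at the same r, so the geometry factor is 2/1.
E₂ = E₁ · (2/1) · (r₁/r₂)³ = 268 · 2 · (1.33/3.32)³.
(r₁/r₂)³ = (0.4006)³ = 0.06429.
E₂ ≈ 34.46 N/C.

E ≈ 34.5 N/C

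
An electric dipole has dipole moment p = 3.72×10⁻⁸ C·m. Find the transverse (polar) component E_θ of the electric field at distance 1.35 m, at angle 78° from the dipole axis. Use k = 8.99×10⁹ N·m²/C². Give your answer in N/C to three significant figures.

For a dipole, E_θ = (kp sinθ)/r³.
kp/r³ = (8.99×10⁹)(3.72×10⁻⁸)/(1.35)³ = 135.9 N/C.
E_θ = 135.9·sin78° = 133.0 N/C.

E_θ ≈ 133 N/C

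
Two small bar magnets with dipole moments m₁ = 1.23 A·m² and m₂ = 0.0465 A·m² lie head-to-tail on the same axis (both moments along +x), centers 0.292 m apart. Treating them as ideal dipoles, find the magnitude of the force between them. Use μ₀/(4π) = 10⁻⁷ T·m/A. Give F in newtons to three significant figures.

On-axis B of dipole 1: B = (μ₀/4π)·2m₁/r³. Force on dipole 2: F = m₂·dB/dr.
dB/dr = −(μ₀/4π)·6m₁/r⁴, so |F| = (μ₀/4π)·6m₁m₂/r⁴.
F = 6(10⁻⁷)(1.23)(0.0465)/(0.292)⁴ = 4.720×10⁻⁶ N.

F ≈ 4.72×10⁻⁶ N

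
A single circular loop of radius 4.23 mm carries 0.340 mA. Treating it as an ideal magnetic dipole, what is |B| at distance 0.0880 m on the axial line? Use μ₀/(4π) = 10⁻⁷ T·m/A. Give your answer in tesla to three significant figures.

B ≈ 5.61×10⁻¹² T

Magnetic moment m = IA = Iπa² = (3.40×10⁻⁴)·π·(0.00423)² = 1.911×10⁻⁸ A·m².
On axis B = (μ₀/4π)·2m/r³.
B = 2·(10⁻⁷)·(1.911×10⁻⁸) / (0.0880)³ = 5.608×10⁻¹² T.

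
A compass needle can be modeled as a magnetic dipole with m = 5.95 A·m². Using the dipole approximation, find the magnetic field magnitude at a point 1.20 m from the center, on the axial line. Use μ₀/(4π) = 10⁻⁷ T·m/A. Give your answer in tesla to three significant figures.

B ≈ 6.89×10⁻⁷ T

On axis B = (μ₀/4π)·2m/r³.
B = 2·(10⁻⁷)·(5.95) / (1.20)³ = 6.887×10⁻⁷ T.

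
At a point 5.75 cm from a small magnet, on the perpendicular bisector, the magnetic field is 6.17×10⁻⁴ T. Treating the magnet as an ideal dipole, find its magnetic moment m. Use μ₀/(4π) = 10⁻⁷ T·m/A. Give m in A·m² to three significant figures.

In the equatorial plane B = (μ₀/4π)·m/r³, so m = Br³·4π/(μ₀).
m = (6.17×10⁻⁴)·(0.0575)³ / (10⁻⁷) = 1.173 A·m².

m ≈ 1.17 A·m²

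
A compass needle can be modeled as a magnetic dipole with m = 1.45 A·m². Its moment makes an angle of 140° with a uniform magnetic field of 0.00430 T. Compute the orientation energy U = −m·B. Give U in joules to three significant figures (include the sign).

U = −m·B = −mB cosθ.
U = −(1.45)(0.00430)·cos140° = 0.004776 J.

U ≈ 0.00478 J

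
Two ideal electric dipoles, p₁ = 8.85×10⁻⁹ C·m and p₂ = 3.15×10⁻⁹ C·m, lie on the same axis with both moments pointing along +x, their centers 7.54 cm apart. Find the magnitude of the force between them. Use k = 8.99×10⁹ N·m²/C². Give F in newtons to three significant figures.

F ≈ 0.0465 N

On-axis field of dipole 1 at distance r: E = 2kp₁/r³. Force on dipole 2 is F = p₂·dE/dr (gradient along axis).
dE/dr = −6kp₁/r⁴, so |F| = 6kp₁p₂/r⁴ (attractive for aligned moments).
F = 6(8.99×10⁹)(8.85×10⁻⁹)(3.15×10⁻⁹)/(0.0754)⁴ = 0.04652 N.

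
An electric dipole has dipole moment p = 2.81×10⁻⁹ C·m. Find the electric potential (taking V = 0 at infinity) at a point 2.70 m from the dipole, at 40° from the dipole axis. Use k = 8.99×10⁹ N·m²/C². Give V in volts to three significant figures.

The dipole potential is V = kp cosθ / r².
V = (8.99×10⁹)(2.81×10⁻⁹)·cos40° / (2.70)² = 2.655 V.

V ≈ 2.65 V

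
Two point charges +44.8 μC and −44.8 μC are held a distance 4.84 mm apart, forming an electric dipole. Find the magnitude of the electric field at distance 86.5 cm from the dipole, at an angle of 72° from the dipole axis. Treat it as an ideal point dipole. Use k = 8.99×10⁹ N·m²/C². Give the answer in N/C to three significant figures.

Dipole moment p = qd = (4.48×10⁻⁵ C)(0.00484 m) = 2.168×10⁻⁷ C·m.
At angle θ the dipole field magnitude is E = (kp/r³)·√(1 + 3cos²θ).
kp/r³ = (8.99×10⁹)(2.168×10⁻⁷) / (0.865)³ = 3011 N/C.
√(1 + 3cos²72°) = √(1 + 3·0.0955) = √1.2865 ≈ 1.1342.
E ≈ 3011 × 1.134 = 3416 N/C.

E ≈ 3420 N/C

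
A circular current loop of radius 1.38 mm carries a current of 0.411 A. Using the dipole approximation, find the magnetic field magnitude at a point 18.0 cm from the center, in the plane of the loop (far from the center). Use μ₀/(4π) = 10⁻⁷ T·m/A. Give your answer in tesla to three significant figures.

B ≈ 4.22×10⁻¹¹ T

Magnetic moment m = IA = Iπa² = (0.411)·π·(0.00138)² = 2.459×10⁻⁶ A·m².
In the equatorial plane B = (μ₀/4π)·m/r³ (half the axial value).
B = (10⁻⁷)·(2.459×10⁻⁶) / (0.180)³ = 4.216×10⁻¹¹ T.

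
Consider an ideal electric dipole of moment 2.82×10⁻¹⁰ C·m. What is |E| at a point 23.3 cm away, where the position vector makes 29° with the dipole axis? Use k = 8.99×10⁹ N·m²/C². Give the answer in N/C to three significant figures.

E ≈ 364 N/C

At angle θ the dipole field magnitude is E = (kp/r³)·√(1 + 3cos²θ).
kp/r³ = (8.99×10⁹)(2.82×10⁻¹⁰) / (0.233)³ = 200.4 N/C.
√(1 + 3cos²29°) = √(1 + 3·0.7650) = √3.2949 ≈ 1.8152.
E ≈ 200.4 × 1.815 = 363.8 N/C.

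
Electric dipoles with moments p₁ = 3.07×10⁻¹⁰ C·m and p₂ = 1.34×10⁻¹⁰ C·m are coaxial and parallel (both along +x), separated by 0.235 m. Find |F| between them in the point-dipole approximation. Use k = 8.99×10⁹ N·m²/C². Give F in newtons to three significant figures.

F ≈ 7.28×10⁻⁷ N

On-axis field of dipole 1 at distance r: E = 2kp₁/r³. Force on dipole 2 is F = p₂·dE/dr (gradient along axis).
dE/dr = −6kp₁/r⁴, so |F| = 6kp₁p₂/r⁴ (attractive for aligned moments).
F = 6(8.99×10⁹)(3.07×10⁻¹⁰)(1.34×10⁻¹⁰)/(0.235)⁴ = 7.276×10⁻⁷ N.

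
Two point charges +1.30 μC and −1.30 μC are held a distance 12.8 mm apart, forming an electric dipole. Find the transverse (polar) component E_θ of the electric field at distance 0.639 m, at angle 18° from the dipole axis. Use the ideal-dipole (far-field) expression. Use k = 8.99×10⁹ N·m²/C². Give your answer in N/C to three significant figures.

Dipole moment p = qd = (1.30×10⁻⁶ C)(0.0128 m) = 1.664×10⁻⁸ C·m.
For a dipole, E_θ = (kp sinθ)/r³.
kp/r³ = (8.99×10⁹)(1.664×10⁻⁸)/(0.639)³ = 573.3 N/C.
E_θ = 573.3·sin18° = 177.2 N/C.

E_θ ≈ 177 N/C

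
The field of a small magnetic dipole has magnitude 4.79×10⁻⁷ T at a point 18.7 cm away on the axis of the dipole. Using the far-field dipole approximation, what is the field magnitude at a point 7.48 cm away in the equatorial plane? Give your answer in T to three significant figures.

B ≈ 3.74×10⁻⁶ T

Dipole fields scale as 1/r³ in the far field.
The axial field is twice the equatorial field at the same r, so the geometry factor is 1/2.
B₂ = B₁ · (1/2) · (r₁/r₂)³ = 4.79×10⁻⁷ · 0.5 · (18.7/7.48)³.
(r₁/r₂)³ = (2.5)³ = 15.62.
B₂ ≈ 3.742×10⁻⁶ T.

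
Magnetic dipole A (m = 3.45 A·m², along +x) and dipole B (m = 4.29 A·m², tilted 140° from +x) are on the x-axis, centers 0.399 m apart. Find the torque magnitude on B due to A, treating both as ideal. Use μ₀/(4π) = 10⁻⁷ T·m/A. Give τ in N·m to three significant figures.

Dipole B is on the axis of dipole A, so B₁ there is axial: B₁ = (μ₀/4π)·2m₁/r³ along +x.
B₁ = 2(10⁻⁷)(3.45)/(0.399)³ = 1.086×10⁻⁵ T.
τ = m₂ B₁ sinθ.
τ = (4.29)(1.086×10⁻⁵)·sin140° = 2.995×10⁻⁵ N·m.

τ ≈ 3.00×10⁻⁵ N·m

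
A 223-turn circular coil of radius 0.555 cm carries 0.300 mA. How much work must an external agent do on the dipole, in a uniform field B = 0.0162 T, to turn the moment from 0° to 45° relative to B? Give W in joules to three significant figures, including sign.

W ≈ 3.07×10⁻⁸ J

m = NIA = NIπa² = 223·(3.00×10⁻⁴)·π·(0.00555)² = 6.474×10⁻⁶ A·m².
W_ext = ΔU = −mB cosθ₂ + mB cosθ₁ = mB(cosθ₁ − cosθ₂).
W = (6.474×10⁻⁶)(0.0162)·(cos0° − cos45°) = (1.049×10⁻⁷)·(+0.2929) = 3.072×10⁻⁸ J.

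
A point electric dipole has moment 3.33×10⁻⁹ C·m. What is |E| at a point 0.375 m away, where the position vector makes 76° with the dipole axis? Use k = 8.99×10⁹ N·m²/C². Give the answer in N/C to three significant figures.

E ≈ 616 N/C

At angle θ the dipole field magnitude is E = (kp/r³)·√(1 + 3cos²θ).
kp/r³ = (8.99×10⁹)(3.33×10⁻⁹) / (0.375)³ = 567.7 N/C.
√(1 + 3cos²76°) = √(1 + 3·0.0585) = √1.1756 ≈ 1.0842.
E ≈ 567.7 × 1.084 = 615.5 N/C.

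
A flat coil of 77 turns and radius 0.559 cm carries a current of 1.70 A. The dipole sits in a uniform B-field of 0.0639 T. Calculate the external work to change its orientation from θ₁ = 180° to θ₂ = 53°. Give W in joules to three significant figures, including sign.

W ≈ -0.00132 J

m = NIA = NIπa² = 77·(1.70)·π·(0.00559)² = 0.01285 A·m².
W_ext = ΔU = −mB cosθ₂ + mB cosθ₁ = mB(cosθ₁ − cosθ₂).
W = (0.01285)(0.0639)·(cos180° − cos53°) = (8.211×10⁻⁴)·(-1.6018) = -0.001315 J.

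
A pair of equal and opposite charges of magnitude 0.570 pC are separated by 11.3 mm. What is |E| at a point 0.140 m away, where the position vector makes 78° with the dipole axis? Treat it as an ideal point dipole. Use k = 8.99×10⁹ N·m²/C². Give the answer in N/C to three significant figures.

E ≈ 0.0224 N/C

Dipole moment p = qd = (5.70×10⁻¹³ C)(0.0113 m) = 6.441×10⁻¹⁵ C·m.
At angle θ the dipole field magnitude is E = (kp/r³)·√(1 + 3cos²θ).
kp/r³ = (8.99×10⁹)(6.441×10⁻¹⁵) / (0.140)³ = 0.02110 N/C.
√(1 + 3cos²78°) = √(1 + 3·0.0432) = √1.1297 ≈ 1.0629.
E ≈ 0.02110 × 1.063 = 0.02243 N/C.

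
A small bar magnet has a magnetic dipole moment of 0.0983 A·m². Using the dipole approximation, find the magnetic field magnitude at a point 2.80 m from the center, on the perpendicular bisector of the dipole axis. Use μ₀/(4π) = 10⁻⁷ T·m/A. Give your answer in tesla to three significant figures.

B ≈ 4.48×10⁻¹⁰ T

In the equatorial plane B = (μ₀/4π)·m/r³ (half the axial value).
B = (10⁻⁷)·(0.0983) / (2.80)³ = 4.478×10⁻¹⁰ T.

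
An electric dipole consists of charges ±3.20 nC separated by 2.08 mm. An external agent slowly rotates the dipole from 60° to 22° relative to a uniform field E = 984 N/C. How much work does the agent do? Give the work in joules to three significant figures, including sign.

Dipole moment p = qd = (3.20×10⁻⁹ C)(0.00208 m) = 6.656×10⁻¹² C·m.
W_ext = ΔU = U(θ₂) − U(θ₁) = −pE cosθ₂ − (−pE cosθ₁) = pE(cosθ₁ − cosθ₂).
W = (6.656×10⁻¹²)(984)·(cos60° − cos22°) = (6.550×10⁻⁹)·(-0.4272) = -2.798×10⁻⁹ J.

W ≈ -2.80×10⁻⁹ J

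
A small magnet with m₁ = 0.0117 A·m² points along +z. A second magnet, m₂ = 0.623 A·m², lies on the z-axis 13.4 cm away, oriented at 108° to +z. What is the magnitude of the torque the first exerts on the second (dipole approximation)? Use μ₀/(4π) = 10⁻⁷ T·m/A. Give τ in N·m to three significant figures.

τ ≈ 5.76×10⁻⁷ N·m

Dipole B is on the axis of dipole A, so B₁ there is axial: B₁ = (μ₀/4π)·2m₁/r³ along +z.
B₁ = 2(10⁻⁷)(0.0117)/(0.134)³ = 9.725×10⁻⁷ T.
τ = m₂ B₁ sinθ.
τ = (0.623)(9.725×10⁻⁷)·sin108° = 5.762×10⁻⁷ N·m.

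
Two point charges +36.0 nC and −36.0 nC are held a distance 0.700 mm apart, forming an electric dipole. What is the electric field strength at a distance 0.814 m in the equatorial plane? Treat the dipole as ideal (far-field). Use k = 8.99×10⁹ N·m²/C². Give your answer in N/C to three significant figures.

Dipole moment p = qd = (3.60×10⁻⁸ C)(7.00×10⁻⁴ m) = 2.52×10⁻¹¹ C·m.
On the perpendicular bisector E = kp/r³ (half the axial value at the same distance).
E = (8.99×10⁹)(2.52×10⁻¹¹) / (0.814)³ = 0.4200 N/C.

E ≈ 0.420 N/C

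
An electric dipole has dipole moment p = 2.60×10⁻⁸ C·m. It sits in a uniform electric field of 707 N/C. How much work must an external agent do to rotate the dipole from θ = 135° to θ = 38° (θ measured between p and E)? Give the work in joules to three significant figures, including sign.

W_ext = ΔU = U(θ₂) − U(θ₁) = −pE cosθ₂ − (−pE cosθ₁) = pE(cosθ₁ − cosθ₂).
W = (2.60×10⁻⁸)(707)·(cos135° − cos38°) = (1.838×10⁻⁵)·(-1.4951) = -2.748×10⁻⁵ J.

W ≈ -2.75×10⁻⁵ J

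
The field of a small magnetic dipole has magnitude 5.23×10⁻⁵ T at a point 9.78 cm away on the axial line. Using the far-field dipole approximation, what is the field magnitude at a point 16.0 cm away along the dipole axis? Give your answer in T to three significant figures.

B ≈ 1.19×10⁻⁵ T

Dipole fields scale as 1/r³ in the far field; the geometry is the same at both points.
B₂ = B₁ · (r₁/r₂)³ = 5.23×10⁻⁵ · (9.78/16.0)³.
(r₁/r₂)³ = (0.6112)³ = 0.2284.
B₂ ≈ 1.194×10⁻⁵ T.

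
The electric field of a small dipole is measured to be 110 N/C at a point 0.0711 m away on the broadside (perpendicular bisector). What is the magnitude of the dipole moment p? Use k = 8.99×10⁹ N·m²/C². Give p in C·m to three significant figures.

p ≈ 4.40×10⁻¹² C·m

In the equatorial plane E = kp/r³, so p = Er³/(k).
p = (110)·(0.0711)³ / (8.99×10⁹) = 4.398×10⁻¹² C·m.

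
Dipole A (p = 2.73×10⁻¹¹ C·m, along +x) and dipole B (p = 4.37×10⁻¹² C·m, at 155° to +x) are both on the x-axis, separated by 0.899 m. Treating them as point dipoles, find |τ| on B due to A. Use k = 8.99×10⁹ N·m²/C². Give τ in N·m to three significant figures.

The second dipole sits on the axis of the first, so the field there is axial: E₁ = 2kp₁/r³ along +x.
E₁ = 2(8.99×10⁹)(2.73×10⁻¹¹)/(0.899)³ = 0.6756 N/C.
Torque on the second dipole: τ = p₂ E₁ sinθ.
τ = (4.37×10⁻¹²)(0.6756)·sin155° = 1.248×10⁻¹² N·m.

τ ≈ 1.25×10⁻¹² N·m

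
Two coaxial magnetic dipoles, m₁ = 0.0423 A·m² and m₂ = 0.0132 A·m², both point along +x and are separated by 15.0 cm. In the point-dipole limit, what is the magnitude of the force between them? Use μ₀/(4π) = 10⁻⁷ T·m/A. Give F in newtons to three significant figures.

On-axis B of dipole 1: B = (μ₀/4π)·2m₁/r³. Force on dipole 2: F = m₂·dB/dr.
dB/dr = −(μ₀/4π)·6m₁/r⁴, so |F| = (μ₀/4π)·6m₁m₂/r⁴.
F = 6(10⁻⁷)(0.0423)(0.0132)/(0.150)⁴ = 6.618×10⁻⁷ N.

F ≈ 6.62×10⁻⁷ N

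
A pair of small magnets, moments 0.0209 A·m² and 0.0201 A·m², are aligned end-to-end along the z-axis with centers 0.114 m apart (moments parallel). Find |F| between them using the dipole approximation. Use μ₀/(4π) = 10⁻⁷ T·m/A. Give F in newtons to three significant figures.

F ≈ 1.49×10⁻⁶ N

On-axis B of dipole 1: B = (μ₀/4π)·2m₁/r³. Force on dipole 2: F = m₂·dB/dr.
dB/dr = −(μ₀/4π)·6m₁/r⁴, so |F| = (μ₀/4π)·6m₁m₂/r⁴.
F = 6(10⁻⁷)(0.0209)(0.0201)/(0.114)⁴ = 1.492×10⁻⁶ N.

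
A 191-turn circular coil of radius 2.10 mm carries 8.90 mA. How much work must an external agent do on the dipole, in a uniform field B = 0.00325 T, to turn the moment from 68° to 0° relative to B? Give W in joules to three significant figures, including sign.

W ≈ -4.79×10⁻⁸ J

m = NIA = NIπa² = 191·(0.00890)·π·(0.00210)² = 2.355×10⁻⁵ A·m².
W_ext = ΔU = −mB cosθ₂ + mB cosθ₁ = mB(cosθ₁ − cosθ₂).
W = (2.355×10⁻⁵)(0.00325)·(cos68° − cos0°) = (7.654×10⁻⁸)·(-0.6254) = -4.787×10⁻⁸ J.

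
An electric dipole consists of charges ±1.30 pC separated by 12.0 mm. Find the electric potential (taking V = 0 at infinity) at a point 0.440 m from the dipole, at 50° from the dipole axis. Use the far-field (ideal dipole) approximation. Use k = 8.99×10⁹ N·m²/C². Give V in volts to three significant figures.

V ≈ 4.66×10⁻⁴ V

Dipole moment p = qd = (1.30×10⁻¹² C)(0.0120 m) = 1.56×10⁻¹⁴ C·m.
The dipole potential is V = kp cosθ / r².
V = (8.99×10⁹)(1.56×10⁻¹⁴)·cos50° / (0.440)² = 4.656×10⁻⁴ V.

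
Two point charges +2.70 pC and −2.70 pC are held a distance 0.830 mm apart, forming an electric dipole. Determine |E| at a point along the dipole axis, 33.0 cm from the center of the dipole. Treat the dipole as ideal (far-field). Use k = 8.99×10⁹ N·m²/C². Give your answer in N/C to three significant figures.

Dipole moment p = qd = (2.70×10⁻¹² C)(8.30×10⁻⁴ m) = 2.241×10⁻¹⁵ C·m.
On the dipole axis E = 2kp/r³.
E = 2·(8.99×10⁹)(2.241×10⁻¹⁵) / (0.330)³ = 0.001121 N/C.

E ≈ 0.00112 N/C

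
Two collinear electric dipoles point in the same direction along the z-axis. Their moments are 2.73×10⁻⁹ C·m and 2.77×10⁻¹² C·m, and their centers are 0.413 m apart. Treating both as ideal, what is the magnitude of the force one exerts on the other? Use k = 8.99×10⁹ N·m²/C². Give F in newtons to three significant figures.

On-axis field of dipole 1 at distance r: E = 2kp₁/r³. Force on dipole 2 is F = p₂·dE/dr (gradient along axis).
dE/dr = −6kp₁/r⁴, so |F| = 6kp₁p₂/r⁴ (attractive for aligned moments).
F = 6(8.99×10⁹)(2.73×10⁻⁹)(2.77×10⁻¹²)/(0.413)⁴ = 1.402×10⁻⁸ N.

F ≈ 1.40×10⁻⁸ N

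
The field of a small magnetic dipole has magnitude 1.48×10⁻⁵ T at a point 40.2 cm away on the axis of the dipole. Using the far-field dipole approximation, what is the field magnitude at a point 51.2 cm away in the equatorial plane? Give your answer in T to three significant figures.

B ≈ 3.58×10⁻⁶ T

Dipole fields scale as 1/r³ in the far field.
The axial field is twice the equatorial field at the same r, so the geometry factor is 1/2.
B₂ = B₁ · (1/2) · (r₁/r₂)³ = 1.48×10⁻⁵ · 0.5 · (40.2/51.2)³.
(r₁/r₂)³ = (0.7852)³ = 0.484.
B₂ ≈ 3.582×10⁻⁶ T.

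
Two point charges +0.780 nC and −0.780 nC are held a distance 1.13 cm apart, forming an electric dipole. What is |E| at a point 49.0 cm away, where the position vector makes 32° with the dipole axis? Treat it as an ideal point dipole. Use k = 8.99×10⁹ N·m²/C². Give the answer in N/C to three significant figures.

Dipole moment p = qd = (7.80×10⁻¹⁰ C)(0.0113 m) = 8.814×10⁻¹² C·m.
At angle θ the dipole field magnitude is E = (kp/r³)·√(1 + 3cos²θ).
kp/r³ = (8.99×10⁹)(8.814×10⁻¹²) / (0.490)³ = 0.6735 N/C.
√(1 + 3cos²32°) = √(1 + 3·0.7192) = √3.1576 ≈ 1.7770.
E ≈ 0.6735 × 1.777 = 1.197 N/C.

E ≈ 1.20 N/C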